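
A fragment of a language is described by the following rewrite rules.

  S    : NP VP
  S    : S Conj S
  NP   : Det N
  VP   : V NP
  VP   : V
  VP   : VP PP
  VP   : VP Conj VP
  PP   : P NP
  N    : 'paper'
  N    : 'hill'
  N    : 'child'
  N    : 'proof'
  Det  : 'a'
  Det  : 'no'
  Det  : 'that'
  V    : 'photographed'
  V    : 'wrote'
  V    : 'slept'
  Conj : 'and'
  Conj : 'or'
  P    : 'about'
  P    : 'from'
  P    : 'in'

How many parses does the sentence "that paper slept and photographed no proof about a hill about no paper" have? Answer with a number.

3

Two of the 3 distinct bracketings:
[S [NP [Det that] [N paper]] [VP [VP [VP [VP [V slept]] [Conj and] [VP [V photographed] [NP [Det no] [N proof]]]] [PP [P about] [NP [Det a] [N hill]]]] [PP [P about] [NP [Det no] [N paper]]]]]
[S [NP [Det that] [N paper]] [VP [VP [VP [V slept]] [Conj and] [VP [VP [V photographed] [NP [Det no] [N proof]]] [PP [P about] [NP [Det a] [N hill]]]]] [PP [P about] [NP [Det no] [N paper]]]]]
The trees differ in how a recursive rule is bracketed over the same span.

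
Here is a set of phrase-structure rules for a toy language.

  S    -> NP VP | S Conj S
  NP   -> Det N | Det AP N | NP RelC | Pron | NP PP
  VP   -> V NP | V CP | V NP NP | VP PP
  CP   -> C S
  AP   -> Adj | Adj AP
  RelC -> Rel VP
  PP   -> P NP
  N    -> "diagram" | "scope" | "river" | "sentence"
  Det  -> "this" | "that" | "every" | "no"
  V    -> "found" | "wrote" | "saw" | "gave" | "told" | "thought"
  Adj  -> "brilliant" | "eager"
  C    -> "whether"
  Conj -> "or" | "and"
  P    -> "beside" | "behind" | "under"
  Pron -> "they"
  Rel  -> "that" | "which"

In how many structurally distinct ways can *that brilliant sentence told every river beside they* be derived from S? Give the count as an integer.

The two bracketings:
[S [NP [Det that] [AP [Adj brilliant]] [N sentence]] [VP [V told] [NP [NP [Det every] [N river]] [PP [P beside] [NP [Pron they]]]]]]
[S [NP [Det that] [AP [Adj brilliant]] [N sentence]] [VP [VP [V told] [NP [Det every] [N river]]] [PP [P beside] [NP [Pron they]]]]]
The difference turns on whether NP → NP PP is used at the relevant span, versus an alternative expansion of NP.

2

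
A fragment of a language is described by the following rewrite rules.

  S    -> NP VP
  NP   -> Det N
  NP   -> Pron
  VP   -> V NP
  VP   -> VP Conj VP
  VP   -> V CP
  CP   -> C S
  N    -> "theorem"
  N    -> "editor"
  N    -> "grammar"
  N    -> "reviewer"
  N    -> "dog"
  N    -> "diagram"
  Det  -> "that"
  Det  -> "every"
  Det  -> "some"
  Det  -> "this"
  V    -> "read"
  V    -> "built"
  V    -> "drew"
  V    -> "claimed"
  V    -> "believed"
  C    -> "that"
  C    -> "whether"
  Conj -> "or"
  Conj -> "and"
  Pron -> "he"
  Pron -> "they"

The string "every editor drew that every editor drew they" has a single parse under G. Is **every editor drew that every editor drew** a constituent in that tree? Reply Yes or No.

[S [NP [Det every] [N editor]] [VP [V drew] [CP [C that] [S [NP [Det every] [N editor]] [VP [V drew] [NP [Pron they]]]]]]]
The smallest constituent containing 'every editor drew that every editor drew' is the S spanning 'every editor drew that every editor drew they'; no single node in the tree dominates exactly the given words.

No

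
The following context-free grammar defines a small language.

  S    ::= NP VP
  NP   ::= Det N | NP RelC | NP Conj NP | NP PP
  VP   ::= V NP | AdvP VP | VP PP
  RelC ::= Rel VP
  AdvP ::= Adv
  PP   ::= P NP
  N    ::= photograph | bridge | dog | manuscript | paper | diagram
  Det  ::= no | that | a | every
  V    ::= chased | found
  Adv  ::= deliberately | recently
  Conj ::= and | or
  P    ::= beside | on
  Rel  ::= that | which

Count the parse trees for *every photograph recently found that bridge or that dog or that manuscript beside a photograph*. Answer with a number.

Two of the 9 distinct bracketings:
[S [NP [Det every] [N photograph]] [VP [AdvP [Adv recently]] [VP [V found] [NP [NP [Det that] [N bridge]] [Conj or] [NP [NP [Det that] [N dog]] [Conj or] [NP [NP [Det that] [N manuscript]] [PP [P beside] [NP [Det a] [N photograph]]]]]]]]]
[S [NP [Det every] [N photograph]] [VP [AdvP [Adv recently]] [VP [V found] [NP [NP [Det that] [N bridge]] [Conj or] [NP [NP [NP [Det that] [N dog]] [Conj or] [NP [Det that] [N manuscript]]] [PP [P beside] [NP [Det a] [N photograph]]]]]]]]
The trees differ in how a recursive rule is bracketed over the same span.

9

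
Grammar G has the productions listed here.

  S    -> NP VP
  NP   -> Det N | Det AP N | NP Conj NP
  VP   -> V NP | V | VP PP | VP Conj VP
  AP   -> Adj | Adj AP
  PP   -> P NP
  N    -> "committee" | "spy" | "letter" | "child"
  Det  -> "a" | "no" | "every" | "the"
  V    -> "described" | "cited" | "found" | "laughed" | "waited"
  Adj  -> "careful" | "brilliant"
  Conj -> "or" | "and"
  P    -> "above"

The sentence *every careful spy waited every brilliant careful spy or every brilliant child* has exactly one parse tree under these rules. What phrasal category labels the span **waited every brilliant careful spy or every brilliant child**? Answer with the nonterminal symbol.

VP

S
  NP
    Det: every
    AP
      Adj: careful
    N: spy
  VP
    V: waited
    NP
      NP
        Det: every
        AP
          Adj: brilliant
          AP
            Adj: careful
        N: spy
      Conj: or
      NP
        Det: every
        AP
          Adj: brilliant
        N: child
The span 'waited every brilliant careful spy or every brilliant child' is the VP node built by VP → V NP.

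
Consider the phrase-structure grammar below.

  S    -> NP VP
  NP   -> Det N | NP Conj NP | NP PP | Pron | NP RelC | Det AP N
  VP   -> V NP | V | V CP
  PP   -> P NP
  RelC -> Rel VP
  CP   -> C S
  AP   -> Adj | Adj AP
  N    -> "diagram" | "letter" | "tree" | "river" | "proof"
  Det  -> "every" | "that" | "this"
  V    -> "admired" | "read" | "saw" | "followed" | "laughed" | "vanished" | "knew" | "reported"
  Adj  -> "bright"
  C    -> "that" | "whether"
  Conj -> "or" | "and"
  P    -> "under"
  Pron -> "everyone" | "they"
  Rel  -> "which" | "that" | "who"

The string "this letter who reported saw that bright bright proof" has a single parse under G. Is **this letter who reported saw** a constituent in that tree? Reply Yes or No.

[S [NP [NP [Det this] [N letter]] [RelC [Rel who] [VP [V reported]]]] [VP [V saw] [NP [Det that] [AP [Adj bright] [AP [Adj bright]]] [N proof]]]]
The smallest constituent containing 'this letter who reported saw' is the S spanning 'this letter who reported saw that bright bright proof'; no single node in the tree dominates exactly the given words.

No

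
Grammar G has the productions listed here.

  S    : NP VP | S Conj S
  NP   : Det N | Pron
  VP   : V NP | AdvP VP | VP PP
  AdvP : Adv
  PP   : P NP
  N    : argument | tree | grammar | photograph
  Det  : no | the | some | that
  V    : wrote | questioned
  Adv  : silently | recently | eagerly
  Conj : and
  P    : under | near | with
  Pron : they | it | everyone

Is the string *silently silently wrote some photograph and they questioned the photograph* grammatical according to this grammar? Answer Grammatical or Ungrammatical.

For S → NP VP, no prefix of the string parses as an NP. The alternative S rule S → S Conj S likewise has no satisfying split.

Ungrammatical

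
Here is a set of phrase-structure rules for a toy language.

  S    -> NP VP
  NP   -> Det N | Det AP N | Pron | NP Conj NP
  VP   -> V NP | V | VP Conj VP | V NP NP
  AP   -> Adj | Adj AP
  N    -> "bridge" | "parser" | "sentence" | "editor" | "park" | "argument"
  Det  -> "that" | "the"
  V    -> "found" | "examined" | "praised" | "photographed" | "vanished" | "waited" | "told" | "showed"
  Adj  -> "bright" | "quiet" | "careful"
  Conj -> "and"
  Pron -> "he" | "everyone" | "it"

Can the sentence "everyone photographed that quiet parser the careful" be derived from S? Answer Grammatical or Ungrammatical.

For S → NP VP, the only prefix that parses as NP is 'everyone', but the remainder 'photographed that quiet parser the careful' is not a VP under these rules.

Ungrammatical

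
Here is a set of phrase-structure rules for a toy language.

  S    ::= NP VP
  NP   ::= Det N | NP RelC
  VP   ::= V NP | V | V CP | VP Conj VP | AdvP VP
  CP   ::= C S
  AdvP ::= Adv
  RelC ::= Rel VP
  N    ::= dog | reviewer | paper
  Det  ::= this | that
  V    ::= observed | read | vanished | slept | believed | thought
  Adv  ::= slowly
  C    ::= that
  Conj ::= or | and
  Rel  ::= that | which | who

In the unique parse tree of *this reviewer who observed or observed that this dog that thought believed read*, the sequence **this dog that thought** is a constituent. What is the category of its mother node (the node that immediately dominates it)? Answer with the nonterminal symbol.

S
  NP
    NP
      Det: this
      N: reviewer
    RelC
      Rel: who
      VP
        VP
          V: observed
        Conj: or
        VP
          V: observed
          CP
            C: that
            S
              NP
                NP
                  Det: this
                  N: dog
                RelC
                  Rel: that
                  VP
                    V: thought
              VP
                V: believed
  VP
    V: read
The span 'this dog that thought' is the NP node built by NP → NP RelC.
Its mother is the S built by S → NP VP.

S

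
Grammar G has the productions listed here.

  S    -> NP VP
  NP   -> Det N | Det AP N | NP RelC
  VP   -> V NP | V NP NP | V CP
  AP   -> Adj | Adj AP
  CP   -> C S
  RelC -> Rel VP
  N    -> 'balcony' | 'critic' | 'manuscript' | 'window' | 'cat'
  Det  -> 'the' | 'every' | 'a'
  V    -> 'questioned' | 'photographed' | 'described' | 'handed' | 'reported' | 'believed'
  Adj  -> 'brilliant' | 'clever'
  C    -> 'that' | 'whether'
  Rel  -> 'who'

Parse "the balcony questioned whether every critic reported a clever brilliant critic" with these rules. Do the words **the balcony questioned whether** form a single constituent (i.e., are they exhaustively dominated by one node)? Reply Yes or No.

No

[S [NP [Det the] [N balcony]] [VP [V questioned] [CP [C whether] [S [NP [Det every] [N critic]] [VP [V reported] [NP [Det a] [AP [Adj clever] [AP [Adj brilliant]]] [N critic]]]]]]]
The smallest constituent containing 'the balcony questioned whether' is the S spanning 'the balcony questioned whether every critic reported a clever brilliant critic'; no single node in the tree dominates exactly the given words.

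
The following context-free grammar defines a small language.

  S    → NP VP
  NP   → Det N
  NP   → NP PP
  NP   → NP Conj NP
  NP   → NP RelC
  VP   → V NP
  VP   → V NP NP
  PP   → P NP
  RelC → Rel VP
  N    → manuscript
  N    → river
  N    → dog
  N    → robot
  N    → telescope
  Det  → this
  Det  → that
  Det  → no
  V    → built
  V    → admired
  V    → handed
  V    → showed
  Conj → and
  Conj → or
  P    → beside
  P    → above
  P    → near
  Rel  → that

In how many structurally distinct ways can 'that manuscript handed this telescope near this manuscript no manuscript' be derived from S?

1

[S [NP [Det that] [N manuscript]] [VP [V handed] [NP [NP [Det this] [N telescope]] [PP [P near] [NP [Det this] [N manuscript]]]] [NP [Det no] [N manuscript]]]]
No rule offers an alternative attachment or grouping for any span, so this is the only derivation.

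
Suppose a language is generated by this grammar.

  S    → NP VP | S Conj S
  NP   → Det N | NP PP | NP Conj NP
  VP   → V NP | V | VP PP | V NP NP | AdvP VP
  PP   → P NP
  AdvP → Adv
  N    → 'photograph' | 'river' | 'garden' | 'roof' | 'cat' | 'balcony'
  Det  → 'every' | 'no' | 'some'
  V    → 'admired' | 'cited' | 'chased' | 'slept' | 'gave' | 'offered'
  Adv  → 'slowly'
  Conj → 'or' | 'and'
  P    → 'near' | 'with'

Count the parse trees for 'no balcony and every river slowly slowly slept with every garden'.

3

Two of the 3 distinct bracketings:
[S [NP [NP [Det no] [N balcony]] [Conj and] [NP [Det every] [N river]]] [VP [VP [AdvP [Adv slowly]] [VP [AdvP [Adv slowly]] [VP [V slept]]]] [PP [P with] [NP [Det every] [N garden]]]]]
[S [NP [NP [Det no] [N balcony]] [Conj and] [NP [Det every] [N river]]] [VP [AdvP [Adv slowly]] [VP [VP [AdvP [Adv slowly]] [VP [V slept]]] [PP [P with] [NP [Det every] [N garden]]]]]]
The trees differ in how a recursive rule is bracketed over the same span.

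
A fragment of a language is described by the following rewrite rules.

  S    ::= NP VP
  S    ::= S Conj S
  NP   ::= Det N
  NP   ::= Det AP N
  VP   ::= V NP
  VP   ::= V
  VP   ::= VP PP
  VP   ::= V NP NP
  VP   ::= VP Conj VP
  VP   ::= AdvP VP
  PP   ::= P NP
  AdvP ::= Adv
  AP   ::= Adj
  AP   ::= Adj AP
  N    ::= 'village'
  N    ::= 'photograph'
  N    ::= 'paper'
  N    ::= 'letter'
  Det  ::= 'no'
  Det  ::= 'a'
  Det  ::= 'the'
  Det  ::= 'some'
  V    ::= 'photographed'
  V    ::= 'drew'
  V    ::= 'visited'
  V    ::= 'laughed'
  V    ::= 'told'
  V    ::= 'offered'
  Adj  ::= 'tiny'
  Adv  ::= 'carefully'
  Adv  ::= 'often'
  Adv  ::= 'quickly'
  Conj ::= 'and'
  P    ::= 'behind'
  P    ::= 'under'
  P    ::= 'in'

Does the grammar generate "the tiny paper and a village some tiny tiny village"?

Ungrammatical

For S → NP VP, the only prefix that parses as NP is 'the tiny paper', but the remainder 'and a village some tiny tiny village' is not a VP under these rules. The alternative S rule S → S Conj S likewise has no satisfying split.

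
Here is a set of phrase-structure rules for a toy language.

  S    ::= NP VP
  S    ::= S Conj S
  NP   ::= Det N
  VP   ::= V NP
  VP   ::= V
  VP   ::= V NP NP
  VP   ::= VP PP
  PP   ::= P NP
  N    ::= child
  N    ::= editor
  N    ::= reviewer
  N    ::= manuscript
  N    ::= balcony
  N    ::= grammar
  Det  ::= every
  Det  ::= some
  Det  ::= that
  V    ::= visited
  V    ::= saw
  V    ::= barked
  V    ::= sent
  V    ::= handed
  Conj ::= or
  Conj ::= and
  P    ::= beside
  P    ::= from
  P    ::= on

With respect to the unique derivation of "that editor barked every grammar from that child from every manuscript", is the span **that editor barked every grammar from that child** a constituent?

No

[S [NP [Det that] [N editor]] [VP [VP [VP [V barked] [NP [Det every] [N grammar]]] [PP [P from] [NP [Det that] [N child]]]] [PP [P from] [NP [Det every] [N manuscript]]]]]
The smallest constituent containing 'that editor barked every grammar from that child' is the S spanning 'that editor barked every grammar from that child from every manuscript'; no single node in the tree dominates exactly the given words.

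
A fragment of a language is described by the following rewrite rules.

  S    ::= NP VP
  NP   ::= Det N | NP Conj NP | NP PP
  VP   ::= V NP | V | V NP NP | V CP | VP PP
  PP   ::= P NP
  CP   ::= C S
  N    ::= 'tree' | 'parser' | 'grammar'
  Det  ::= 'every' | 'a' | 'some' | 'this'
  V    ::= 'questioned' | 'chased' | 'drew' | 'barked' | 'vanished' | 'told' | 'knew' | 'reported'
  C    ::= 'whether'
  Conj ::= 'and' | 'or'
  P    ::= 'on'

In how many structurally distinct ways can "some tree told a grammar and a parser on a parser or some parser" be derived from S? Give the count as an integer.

6

Two of the 6 distinct bracketings:
[S [NP [Det some] [N tree]] [VP [V told] [NP [NP [Det a] [N grammar]] [Conj and] [NP [NP [NP [Det a] [N parser]] [PP [P on] [NP [Det a] [N parser]]]] [Conj or] [NP [Det some] [N parser]]]]]]
[S [NP [Det some] [N tree]] [VP [V told] [NP [NP [Det a] [N grammar]] [Conj and] [NP [NP [Det a] [N parser]] [PP [P on] [NP [NP [Det a] [N parser]] [Conj or] [NP [Det some] [N parser]]]]]]]]
The trees differ in how a recursive rule is bracketed over the same span.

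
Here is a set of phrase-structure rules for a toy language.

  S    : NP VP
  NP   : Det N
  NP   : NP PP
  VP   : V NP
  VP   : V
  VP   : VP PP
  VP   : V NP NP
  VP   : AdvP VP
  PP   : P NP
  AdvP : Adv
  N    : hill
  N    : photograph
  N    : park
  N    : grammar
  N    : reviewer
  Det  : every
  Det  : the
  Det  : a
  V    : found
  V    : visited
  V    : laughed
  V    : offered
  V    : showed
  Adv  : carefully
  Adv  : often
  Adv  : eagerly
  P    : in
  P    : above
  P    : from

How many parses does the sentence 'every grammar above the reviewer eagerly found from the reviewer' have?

The two bracketings:
[S [NP [NP [Det every] [N grammar]] [PP [P above] [NP [Det the] [N reviewer]]]] [VP [VP [AdvP [Adv eagerly]] [VP [V found]]] [PP [P from] [NP [Det the] [N reviewer]]]]]
[S [NP [NP [Det every] [N grammar]] [PP [P above] [NP [Det the] [N reviewer]]]] [VP [AdvP [Adv eagerly]] [VP [VP [V found]] [PP [P from] [NP [Det the] [N reviewer]]]]]]
The trees differ in how a recursive rule is bracketed over the same span.

2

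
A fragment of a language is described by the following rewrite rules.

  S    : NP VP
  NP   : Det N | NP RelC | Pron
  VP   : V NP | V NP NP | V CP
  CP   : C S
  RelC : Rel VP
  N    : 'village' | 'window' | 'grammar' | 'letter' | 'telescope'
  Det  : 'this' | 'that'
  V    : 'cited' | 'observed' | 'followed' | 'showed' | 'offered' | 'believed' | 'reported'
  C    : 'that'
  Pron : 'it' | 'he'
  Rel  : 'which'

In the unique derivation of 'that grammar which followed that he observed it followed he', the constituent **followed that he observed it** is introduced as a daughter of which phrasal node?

S
  NP
    NP
      Det: that
      N: grammar
    RelC
      Rel: which
      VP
        V: followed
        CP
          C: that
          S
            NP
              Pron: he
            VP
              V: observed
              NP
                Pron: it
  VP
    V: followed
    NP
      Pron: he
The span 'followed that he observed it' is the VP node built by VP → V CP.
Its mother is the RelC built by RelC → Rel VP.

RelC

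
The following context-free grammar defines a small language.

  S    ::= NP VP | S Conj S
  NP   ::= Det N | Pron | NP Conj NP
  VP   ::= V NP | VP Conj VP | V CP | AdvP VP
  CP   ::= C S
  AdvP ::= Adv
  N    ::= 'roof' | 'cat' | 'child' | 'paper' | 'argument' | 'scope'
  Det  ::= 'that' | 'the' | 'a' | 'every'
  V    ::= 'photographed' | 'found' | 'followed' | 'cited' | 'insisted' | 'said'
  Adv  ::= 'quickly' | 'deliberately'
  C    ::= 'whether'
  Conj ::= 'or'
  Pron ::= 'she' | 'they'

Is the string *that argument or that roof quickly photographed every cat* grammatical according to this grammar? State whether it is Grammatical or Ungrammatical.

Grammatical

[S [NP [NP [Det that] [N argument]] [Conj or] [NP [Det that] [N roof]]] [VP [AdvP [Adv quickly]] [VP [V photographed] [NP [Det every] [N cat]]]]]
Each bracket corresponds to one application of a listed rule, so the string is derivable from S.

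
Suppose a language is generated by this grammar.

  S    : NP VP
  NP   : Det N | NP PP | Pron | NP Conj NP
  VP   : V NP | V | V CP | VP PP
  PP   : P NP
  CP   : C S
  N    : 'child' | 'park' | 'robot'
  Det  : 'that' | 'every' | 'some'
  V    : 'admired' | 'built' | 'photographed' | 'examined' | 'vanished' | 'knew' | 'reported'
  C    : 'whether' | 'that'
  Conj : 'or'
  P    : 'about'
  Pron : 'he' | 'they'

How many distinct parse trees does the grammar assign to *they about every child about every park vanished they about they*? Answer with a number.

4

Two of the 4 distinct bracketings:
[S [NP [NP [Pron they]] [PP [P about] [NP [NP [Det every] [N child]] [PP [P about] [NP [Det every] [N park]]]]]] [VP [V vanished] [NP [NP [Pron they]] [PP [P about] [NP [Pron they]]]]]]
[S [NP [NP [Pron they]] [PP [P about] [NP [NP [Det every] [N child]] [PP [P about] [NP [Det every] [N park]]]]]] [VP [VP [V vanished] [NP [Pron they]]] [PP [P about] [NP [Pron they]]]]]
The difference turns on whether VP → VP PP is used at the relevant span, versus an alternative expansion of VP.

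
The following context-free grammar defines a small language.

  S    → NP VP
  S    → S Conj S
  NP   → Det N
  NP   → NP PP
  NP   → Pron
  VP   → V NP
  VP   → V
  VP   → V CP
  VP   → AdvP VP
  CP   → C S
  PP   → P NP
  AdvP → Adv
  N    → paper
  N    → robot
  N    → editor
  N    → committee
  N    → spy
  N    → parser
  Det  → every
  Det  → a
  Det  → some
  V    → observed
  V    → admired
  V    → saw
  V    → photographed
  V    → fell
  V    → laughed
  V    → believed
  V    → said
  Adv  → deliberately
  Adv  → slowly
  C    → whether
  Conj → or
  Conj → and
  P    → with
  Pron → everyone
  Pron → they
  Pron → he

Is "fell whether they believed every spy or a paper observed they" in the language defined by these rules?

For S → NP VP, no prefix of the string parses as an NP. The alternative S rule S → S Conj S likewise has no satisfying split.

Ungrammatical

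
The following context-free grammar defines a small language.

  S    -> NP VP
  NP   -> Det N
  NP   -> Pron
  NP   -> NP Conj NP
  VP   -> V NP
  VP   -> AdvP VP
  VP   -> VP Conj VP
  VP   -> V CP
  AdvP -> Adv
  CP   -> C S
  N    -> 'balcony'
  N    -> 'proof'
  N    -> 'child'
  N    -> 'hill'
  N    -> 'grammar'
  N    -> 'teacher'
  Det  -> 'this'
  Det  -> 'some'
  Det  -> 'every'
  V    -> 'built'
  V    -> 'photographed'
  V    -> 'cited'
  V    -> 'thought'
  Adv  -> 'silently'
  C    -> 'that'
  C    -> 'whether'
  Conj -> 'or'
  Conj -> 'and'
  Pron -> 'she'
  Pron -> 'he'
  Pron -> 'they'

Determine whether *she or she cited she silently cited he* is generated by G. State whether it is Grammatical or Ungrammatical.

For S → NP VP, every NP-prefix leaves a non-VP remainder: after 'she' the remainder is not a VP; after 'she or she' the remainder is not a VP.

Ungrammatical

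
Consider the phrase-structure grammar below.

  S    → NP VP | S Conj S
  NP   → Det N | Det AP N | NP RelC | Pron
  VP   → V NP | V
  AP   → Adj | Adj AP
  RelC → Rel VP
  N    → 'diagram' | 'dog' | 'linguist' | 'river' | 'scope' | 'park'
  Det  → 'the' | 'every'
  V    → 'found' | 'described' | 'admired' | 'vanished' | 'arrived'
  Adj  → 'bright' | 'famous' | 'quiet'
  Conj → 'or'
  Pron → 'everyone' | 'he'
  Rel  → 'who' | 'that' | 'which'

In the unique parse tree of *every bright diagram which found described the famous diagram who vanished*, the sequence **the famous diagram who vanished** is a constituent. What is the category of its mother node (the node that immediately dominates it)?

VP

S
  NP
    NP
      Det: every
      AP
        Adj: bright
      N: diagram
    RelC
      Rel: which
      VP
        V: found
  VP
    V: described
    NP
      NP
        Det: the
        AP
          Adj: famous
        N: diagram
      RelC
        Rel: who
        VP
          V: vanished
The span 'the famous diagram who vanished' is the NP node built by NP → NP RelC.
Its mother is the VP built by VP → V NP.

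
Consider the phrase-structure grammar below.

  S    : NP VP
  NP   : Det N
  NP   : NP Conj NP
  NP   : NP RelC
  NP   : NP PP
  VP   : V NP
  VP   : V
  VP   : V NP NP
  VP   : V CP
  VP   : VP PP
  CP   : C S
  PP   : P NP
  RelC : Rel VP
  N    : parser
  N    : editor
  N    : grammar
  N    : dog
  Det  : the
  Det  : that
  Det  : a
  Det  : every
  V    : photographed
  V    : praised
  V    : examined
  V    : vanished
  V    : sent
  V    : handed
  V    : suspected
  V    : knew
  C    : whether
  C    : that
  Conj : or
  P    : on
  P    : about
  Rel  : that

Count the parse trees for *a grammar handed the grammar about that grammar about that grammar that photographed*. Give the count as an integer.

Two of the 9 distinct bracketings:
[S [NP [Det a] [N grammar]] [VP [V handed] [NP [NP [NP [Det the] [N grammar]] [PP [P about] [NP [NP [Det that] [N grammar]] [PP [P about] [NP [Det that] [N grammar]]]]]] [RelC [Rel that] [VP [V photographed]]]]]]
[S [NP [Det a] [N grammar]] [VP [V handed] [NP [NP [NP [NP [Det the] [N grammar]] [PP [P about] [NP [Det that] [N grammar]]]] [PP [P about] [NP [Det that] [N grammar]]]] [RelC [Rel that] [VP [V photographed]]]]]]
The trees differ in how a recursive rule is bracketed over the same span.

9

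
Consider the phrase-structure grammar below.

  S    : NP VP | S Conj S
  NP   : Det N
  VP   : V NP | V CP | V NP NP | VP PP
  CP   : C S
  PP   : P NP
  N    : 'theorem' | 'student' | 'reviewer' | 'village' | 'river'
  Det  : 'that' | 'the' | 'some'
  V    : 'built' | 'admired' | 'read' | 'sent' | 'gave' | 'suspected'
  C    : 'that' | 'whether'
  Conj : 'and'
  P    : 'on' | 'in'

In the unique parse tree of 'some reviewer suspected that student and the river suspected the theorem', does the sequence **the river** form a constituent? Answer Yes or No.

Yes

[S [S [NP [Det some] [N reviewer]] [VP [V suspected] [NP [Det that] [N student]]]] [Conj and] [S [NP [Det the] [N river]] [VP [V suspected] [NP [Det the] [N theorem]]]]]
The words 'the river' are exhaustively dominated by a single NP node (built by NP → Det N), so they form a constituent.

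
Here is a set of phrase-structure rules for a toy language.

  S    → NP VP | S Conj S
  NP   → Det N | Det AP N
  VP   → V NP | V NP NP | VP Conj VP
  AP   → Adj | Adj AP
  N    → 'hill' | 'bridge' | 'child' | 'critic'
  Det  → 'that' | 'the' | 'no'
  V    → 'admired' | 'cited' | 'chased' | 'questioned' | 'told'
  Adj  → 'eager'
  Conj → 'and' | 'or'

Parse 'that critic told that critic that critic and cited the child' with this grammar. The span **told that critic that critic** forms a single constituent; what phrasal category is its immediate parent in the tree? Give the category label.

VP

S
  NP
    Det: that
    N: critic
  VP
    VP
      V: told
      NP
        Det: that
        N: critic
      NP
        Det: that
        N: critic
    Conj: and
    VP
      V: cited
      NP
        Det: the
        N: child
The span 'told that critic that critic' is the VP node built by VP → V NP NP.
Its mother is the VP built by VP → VP Conj VP.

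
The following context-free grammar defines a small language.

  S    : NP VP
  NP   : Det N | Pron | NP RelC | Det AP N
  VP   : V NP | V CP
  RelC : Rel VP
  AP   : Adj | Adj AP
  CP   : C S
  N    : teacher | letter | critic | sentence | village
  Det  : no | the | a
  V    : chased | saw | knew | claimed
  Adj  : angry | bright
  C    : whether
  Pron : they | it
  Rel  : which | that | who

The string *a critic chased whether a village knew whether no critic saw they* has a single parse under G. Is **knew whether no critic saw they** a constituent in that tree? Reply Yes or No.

[S [NP [Det a] [N critic]] [VP [V chased] [CP [C whether] [S [NP [Det a] [N village]] [VP [V knew] [CP [C whether] [S [NP [Det no] [N critic]] [VP [V saw] [NP [Pron they]]]]]]]]]]
The words 'knew whether no critic saw they' are exhaustively dominated by a single VP node (built by VP → V CP), so they form a constituent.

Yes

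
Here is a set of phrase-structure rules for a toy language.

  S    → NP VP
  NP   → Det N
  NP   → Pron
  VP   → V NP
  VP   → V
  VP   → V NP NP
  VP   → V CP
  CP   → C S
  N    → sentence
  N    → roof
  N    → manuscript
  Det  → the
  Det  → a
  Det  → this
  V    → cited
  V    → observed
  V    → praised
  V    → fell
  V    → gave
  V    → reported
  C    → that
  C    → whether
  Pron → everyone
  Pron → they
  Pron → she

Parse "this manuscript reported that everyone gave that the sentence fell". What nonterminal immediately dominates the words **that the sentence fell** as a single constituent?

S
  NP
    Det: this
    N: manuscript
  VP
    V: reported
    CP
      C: that
      S
        NP
          Pron: everyone
        VP
          V: gave
          CP
            C: that
            S
              NP
                Det: the
                N: sentence
              VP
                V: fell
The span 'that the sentence fell' is the CP node built by CP → C S.

CP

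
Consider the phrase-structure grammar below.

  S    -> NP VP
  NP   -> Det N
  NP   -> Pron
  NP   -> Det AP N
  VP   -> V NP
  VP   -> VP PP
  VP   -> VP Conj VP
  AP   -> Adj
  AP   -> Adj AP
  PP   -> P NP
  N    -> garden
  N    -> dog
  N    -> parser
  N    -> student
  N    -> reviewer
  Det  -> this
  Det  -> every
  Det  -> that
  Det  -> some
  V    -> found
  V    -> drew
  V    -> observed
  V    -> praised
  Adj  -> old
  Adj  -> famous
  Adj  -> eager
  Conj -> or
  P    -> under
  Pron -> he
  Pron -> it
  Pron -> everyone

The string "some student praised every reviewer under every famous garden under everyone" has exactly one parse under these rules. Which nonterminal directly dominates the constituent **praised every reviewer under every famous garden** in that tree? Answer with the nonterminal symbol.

VP

S
  NP
    Det: some
    N: student
  VP
    VP
      VP
        V: praised
        NP
          Det: every
          N: reviewer
      PP
        P: under
        NP
          Det: every
          AP
            Adj: famous
          N: garden
    PP
      P: under
      NP
        Pron: everyone
The span 'praised every reviewer under every famous garden' is the VP node built by VP → VP PP.
Its mother is the VP built by VP → VP PP.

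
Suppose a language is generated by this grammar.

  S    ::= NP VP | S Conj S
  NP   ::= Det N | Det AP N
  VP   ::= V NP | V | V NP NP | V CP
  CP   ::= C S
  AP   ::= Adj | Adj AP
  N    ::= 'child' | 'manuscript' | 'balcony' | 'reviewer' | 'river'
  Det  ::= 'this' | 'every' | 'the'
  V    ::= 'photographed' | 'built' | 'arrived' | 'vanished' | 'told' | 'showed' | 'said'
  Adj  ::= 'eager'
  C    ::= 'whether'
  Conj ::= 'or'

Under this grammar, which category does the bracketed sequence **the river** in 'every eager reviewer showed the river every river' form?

S
  NP
    Det: every
    AP
      Adj: eager
    N: reviewer
  VP
    V: showed
    NP
      Det: the
      N: river
    NP
      Det: every
      N: river
The span 'the river' is the NP node built by NP → Det N.

NP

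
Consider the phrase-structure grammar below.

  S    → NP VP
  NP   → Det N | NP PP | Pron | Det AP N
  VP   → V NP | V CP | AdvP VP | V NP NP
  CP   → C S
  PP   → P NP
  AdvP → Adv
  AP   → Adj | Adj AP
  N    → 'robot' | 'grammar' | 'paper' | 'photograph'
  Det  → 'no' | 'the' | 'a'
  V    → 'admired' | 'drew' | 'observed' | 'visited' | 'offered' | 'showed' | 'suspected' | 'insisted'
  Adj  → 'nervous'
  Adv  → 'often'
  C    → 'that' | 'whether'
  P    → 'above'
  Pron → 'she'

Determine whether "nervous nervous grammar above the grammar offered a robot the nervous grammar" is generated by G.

Ungrammatical

For S → NP VP, no prefix of the string parses as an NP.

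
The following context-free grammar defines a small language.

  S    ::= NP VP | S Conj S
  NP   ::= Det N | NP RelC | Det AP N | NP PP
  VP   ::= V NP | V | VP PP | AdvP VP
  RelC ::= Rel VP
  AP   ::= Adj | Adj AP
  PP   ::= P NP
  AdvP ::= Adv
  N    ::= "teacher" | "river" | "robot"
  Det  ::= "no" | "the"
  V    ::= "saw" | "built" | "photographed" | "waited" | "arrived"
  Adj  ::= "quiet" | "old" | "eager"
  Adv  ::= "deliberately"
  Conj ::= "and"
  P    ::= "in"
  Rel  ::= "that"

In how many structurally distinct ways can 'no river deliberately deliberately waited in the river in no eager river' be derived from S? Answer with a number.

9

Two of the 9 distinct bracketings:
[S [NP [Det no] [N river]] [VP [VP [AdvP [Adv deliberately]] [VP [AdvP [Adv deliberately]] [VP [V waited]]]] [PP [P in] [NP [NP [Det the] [N river]] [PP [P in] [NP [Det no] [AP [Adj eager]] [N river]]]]]]]
[S [NP [Det no] [N river]] [VP [VP [VP [AdvP [Adv deliberately]] [VP [AdvP [Adv deliberately]] [VP [V waited]]]] [PP [P in] [NP [Det the] [N river]]]] [PP [P in] [NP [Det no] [AP [Adj eager]] [N river]]]]]
The difference turns on whether NP → NP PP is used at the relevant span, versus an alternative expansion of NP.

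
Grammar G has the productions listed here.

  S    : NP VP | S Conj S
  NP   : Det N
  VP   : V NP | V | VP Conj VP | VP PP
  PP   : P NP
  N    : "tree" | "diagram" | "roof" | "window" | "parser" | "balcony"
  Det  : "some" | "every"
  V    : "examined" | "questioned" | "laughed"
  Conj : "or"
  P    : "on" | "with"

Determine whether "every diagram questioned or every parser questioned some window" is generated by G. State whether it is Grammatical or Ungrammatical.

Grammatical

[S [S [NP [Det every] [N diagram]] [VP [V questioned]]] [Conj or] [S [NP [Det every] [N parser]] [VP [V questioned] [NP [Det some] [N window]]]]]
The bracketing above is licensed at every node by one of the given productions, with S at the root.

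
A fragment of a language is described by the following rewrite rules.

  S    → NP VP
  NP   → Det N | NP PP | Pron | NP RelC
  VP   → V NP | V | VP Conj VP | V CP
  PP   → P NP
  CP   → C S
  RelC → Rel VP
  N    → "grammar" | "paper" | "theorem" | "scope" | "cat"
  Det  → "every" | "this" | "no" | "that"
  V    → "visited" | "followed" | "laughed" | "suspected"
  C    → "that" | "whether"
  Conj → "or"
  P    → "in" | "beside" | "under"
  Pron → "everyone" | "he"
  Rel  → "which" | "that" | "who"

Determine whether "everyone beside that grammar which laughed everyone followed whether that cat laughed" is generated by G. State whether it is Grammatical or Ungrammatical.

S
  NP
    NP
      Pron: everyone
    PP
      P: beside
      NP
        NP
          Det: that
          N: grammar
        RelC
          Rel: which
          VP
            V: laughed
            NP
              Pron: everyone
  VP
    V: followed
    CP
      C: whether
      S
        NP
          Det: that
          N: cat
        VP
          V: laughed
Each bracket corresponds to one application of a listed rule, so the string is derivable from S.

Grammatical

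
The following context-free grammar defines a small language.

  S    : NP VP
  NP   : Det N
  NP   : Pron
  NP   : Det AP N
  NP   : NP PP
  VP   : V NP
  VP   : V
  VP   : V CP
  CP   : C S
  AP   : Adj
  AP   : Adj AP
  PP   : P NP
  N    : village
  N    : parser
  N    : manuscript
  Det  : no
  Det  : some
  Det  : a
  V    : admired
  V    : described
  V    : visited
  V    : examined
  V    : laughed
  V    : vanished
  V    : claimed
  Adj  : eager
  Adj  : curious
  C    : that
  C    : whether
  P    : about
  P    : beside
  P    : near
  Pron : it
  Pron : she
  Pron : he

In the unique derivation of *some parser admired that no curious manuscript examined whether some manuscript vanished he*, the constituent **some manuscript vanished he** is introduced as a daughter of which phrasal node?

S
  NP
    Det: some
    N: parser
  VP
    V: admired
    CP
      C: that
      S
        NP
          Det: no
          AP
            Adj: curious
          N: manuscript
        VP
          V: examined
          CP
            C: whether
            S
              NP
                Det: some
                N: manuscript
              VP
                V: vanished
                NP
                  Pron: he
The span 'some manuscript vanished he' is the S node built by S → NP VP.
Its mother is the CP built by CP → C S.

CP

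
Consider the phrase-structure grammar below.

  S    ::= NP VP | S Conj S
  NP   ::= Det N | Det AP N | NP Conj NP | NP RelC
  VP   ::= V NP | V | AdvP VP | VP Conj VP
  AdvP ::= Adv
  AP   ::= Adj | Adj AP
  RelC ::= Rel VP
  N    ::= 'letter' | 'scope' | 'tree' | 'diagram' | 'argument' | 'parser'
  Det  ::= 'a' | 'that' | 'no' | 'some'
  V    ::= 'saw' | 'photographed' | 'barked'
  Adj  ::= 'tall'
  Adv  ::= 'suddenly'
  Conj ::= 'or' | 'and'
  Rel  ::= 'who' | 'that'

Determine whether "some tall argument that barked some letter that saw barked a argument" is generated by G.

S
  NP
    NP
      Det: some
      AP
        Adj: tall
      N: argument
    RelC
      Rel: that
      VP
        V: barked
        NP
          NP
            Det: some
            N: letter
          RelC
            Rel: that
            VP
              V: saw
  VP
    V: barked
    NP
      Det: a
      N: argument
Each bracket corresponds to one application of a listed rule, so the string is derivable from S.

Grammatical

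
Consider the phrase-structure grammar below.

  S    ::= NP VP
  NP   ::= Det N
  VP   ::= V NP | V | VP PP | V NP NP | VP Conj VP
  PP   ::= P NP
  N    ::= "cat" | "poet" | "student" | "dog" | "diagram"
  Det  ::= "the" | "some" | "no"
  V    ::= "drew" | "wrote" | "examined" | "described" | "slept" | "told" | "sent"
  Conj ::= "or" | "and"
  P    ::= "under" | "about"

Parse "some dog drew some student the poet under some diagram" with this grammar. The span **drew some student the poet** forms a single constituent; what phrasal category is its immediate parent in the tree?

[S [NP [Det some] [N dog]] [VP [VP [V drew] [NP [Det some] [N student]] [NP [Det the] [N poet]]] [PP [P under] [NP [Det some] [N diagram]]]]]
The span 'drew some student the poet' is the VP node built by VP → V NP NP.
Its mother is the VP built by VP → VP PP.

VP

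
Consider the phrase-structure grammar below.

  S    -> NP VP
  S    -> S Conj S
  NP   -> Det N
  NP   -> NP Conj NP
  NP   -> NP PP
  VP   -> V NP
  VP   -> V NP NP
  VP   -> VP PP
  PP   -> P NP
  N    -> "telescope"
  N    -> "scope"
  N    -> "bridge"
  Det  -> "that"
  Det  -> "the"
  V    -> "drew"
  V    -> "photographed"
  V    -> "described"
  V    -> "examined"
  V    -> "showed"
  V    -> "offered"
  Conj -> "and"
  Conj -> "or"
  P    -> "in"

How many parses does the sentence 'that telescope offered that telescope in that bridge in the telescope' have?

5

Two of the 5 distinct bracketings:
[S [NP [Det that] [N telescope]] [VP [V offered] [NP [NP [Det that] [N telescope]] [PP [P in] [NP [NP [Det that] [N bridge]] [PP [P in] [NP [Det the] [N telescope]]]]]]]]
[S [NP [Det that] [N telescope]] [VP [V offered] [NP [NP [NP [Det that] [N telescope]] [PP [P in] [NP [Det that] [N bridge]]]] [PP [P in] [NP [Det the] [N telescope]]]]]]
The trees differ in how a recursive rule is bracketed over the same span.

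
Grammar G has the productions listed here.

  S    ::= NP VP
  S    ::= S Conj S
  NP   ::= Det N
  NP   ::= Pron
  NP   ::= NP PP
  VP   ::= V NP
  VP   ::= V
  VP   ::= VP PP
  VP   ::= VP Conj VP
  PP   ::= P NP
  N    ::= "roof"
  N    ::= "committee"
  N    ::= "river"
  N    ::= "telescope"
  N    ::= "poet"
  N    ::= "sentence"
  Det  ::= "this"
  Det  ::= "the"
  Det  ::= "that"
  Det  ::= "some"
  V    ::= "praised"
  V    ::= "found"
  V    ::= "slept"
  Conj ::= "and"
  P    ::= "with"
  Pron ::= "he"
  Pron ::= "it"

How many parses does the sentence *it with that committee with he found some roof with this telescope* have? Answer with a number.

4

Two of the 4 distinct bracketings:
[S [NP [NP [Pron it]] [PP [P with] [NP [NP [Det that] [N committee]] [PP [P with] [NP [Pron he]]]]]] [VP [V found] [NP [NP [Det some] [N roof]] [PP [P with] [NP [Det this] [N telescope]]]]]]
[S [NP [NP [Pron it]] [PP [P with] [NP [NP [Det that] [N committee]] [PP [P with] [NP [Pron he]]]]]] [VP [VP [V found] [NP [Det some] [N roof]]] [PP [P with] [NP [Det this] [N telescope]]]]]
The difference turns on whether VP → VP PP is used at the relevant span, versus an alternative expansion of VP.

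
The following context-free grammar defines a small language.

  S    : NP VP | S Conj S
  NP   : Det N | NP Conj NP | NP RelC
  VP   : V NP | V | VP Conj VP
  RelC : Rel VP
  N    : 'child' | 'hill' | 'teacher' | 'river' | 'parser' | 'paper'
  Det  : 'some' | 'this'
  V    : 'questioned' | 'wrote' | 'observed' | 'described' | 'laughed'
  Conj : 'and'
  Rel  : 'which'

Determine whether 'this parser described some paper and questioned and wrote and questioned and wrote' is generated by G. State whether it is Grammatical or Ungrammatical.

Grammatical

S
  NP
    Det: this
    N: parser
  VP
    VP
      V: described
      NP
        Det: some
        N: paper
    Conj: and
    VP
      VP
        V: questioned
      Conj: and
      VP
        VP
          V: wrote
        Conj: and
        VP
          VP
            V: questioned
          Conj: and
          VP
            V: wrote
Each bracket corresponds to one application of a listed rule, so the string is derivable from S.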